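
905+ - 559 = 346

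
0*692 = 0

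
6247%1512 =199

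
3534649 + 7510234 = 11044883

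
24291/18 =1349+1/2   =  1349.50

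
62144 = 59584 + 2560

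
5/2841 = 5/2841 = 0.00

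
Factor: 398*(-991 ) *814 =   -  321056252 = - 2^2 *11^1* 37^1*199^1 * 991^1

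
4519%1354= 457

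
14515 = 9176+5339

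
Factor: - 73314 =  - 2^1*3^2*4073^1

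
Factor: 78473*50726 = 2^1*13^1*97^1* 809^1 * 1951^1 = 3980621398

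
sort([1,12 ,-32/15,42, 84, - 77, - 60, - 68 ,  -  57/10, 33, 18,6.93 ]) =[ - 77, - 68,  -  60, - 57/10, - 32/15, 1, 6.93,12, 18, 33, 42, 84]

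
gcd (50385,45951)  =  3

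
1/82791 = 1/82791 =0.00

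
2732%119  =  114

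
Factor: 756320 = 2^5*5^1 *29^1 * 163^1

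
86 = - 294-  -  380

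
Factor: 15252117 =3^1*19^1*267581^1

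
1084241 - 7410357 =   -  6326116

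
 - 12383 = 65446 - 77829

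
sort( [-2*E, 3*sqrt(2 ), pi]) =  [ - 2*E, pi, 3*sqrt ( 2 )]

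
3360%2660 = 700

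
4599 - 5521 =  - 922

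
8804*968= 8522272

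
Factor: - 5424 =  - 2^4*3^1*113^1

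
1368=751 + 617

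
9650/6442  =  4825/3221= 1.50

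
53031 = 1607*33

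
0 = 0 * 40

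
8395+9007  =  17402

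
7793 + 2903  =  10696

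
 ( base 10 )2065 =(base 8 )4021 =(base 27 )2MD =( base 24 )3E1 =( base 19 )5DD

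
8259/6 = 1376 + 1/2 = 1376.50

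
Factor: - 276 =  - 2^2*3^1*23^1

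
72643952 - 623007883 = -550363931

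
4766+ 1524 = 6290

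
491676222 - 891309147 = -399632925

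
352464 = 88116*4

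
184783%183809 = 974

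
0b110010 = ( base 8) 62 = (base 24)22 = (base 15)35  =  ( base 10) 50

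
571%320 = 251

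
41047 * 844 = 34643668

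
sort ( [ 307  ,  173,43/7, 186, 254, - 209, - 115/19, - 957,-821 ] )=[ - 957, - 821, - 209, - 115/19,43/7, 173,186, 254,307 ] 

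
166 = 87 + 79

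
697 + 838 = 1535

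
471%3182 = 471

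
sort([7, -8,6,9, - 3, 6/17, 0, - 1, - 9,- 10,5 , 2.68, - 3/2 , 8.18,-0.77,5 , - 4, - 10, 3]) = [ - 10,  -  10,-9, - 8, - 4,  -  3, - 3/2, - 1, - 0.77, 0 , 6/17, 2.68,3,5,5, 6,7,8.18 , 9 ]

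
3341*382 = 1276262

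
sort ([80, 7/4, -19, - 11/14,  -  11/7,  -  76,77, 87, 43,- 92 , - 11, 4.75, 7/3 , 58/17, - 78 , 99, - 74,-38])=[-92, - 78, -76, - 74,- 38 , - 19,-11,  -  11/7 ,-11/14, 7/4 , 7/3 , 58/17,  4.75, 43, 77,80,87, 99 ] 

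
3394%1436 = 522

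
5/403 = 5/403 = 0.01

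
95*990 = 94050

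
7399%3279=841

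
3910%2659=1251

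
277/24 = 11 + 13/24 = 11.54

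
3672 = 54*68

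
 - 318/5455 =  - 1 + 5137/5455 = - 0.06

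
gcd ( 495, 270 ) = 45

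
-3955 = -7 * 565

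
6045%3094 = 2951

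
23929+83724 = 107653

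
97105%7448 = 281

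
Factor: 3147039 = 3^3 * 7^1*16651^1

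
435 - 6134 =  - 5699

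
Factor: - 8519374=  - 2^1*4259687^1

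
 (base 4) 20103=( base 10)531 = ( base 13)31B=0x213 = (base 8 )1023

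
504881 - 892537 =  - 387656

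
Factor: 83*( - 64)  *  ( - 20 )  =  2^8*5^1 * 83^1 = 106240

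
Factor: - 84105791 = -7^1*11^1*1092283^1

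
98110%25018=23056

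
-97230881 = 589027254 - 686258135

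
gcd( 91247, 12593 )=1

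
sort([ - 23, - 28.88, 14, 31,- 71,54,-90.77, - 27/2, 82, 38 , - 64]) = [ - 90.77, - 71, - 64, - 28.88,  -  23, - 27/2, 14, 31, 38,  54, 82 ]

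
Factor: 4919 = 4919^1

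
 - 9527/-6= 9527/6 = 1587.83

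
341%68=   1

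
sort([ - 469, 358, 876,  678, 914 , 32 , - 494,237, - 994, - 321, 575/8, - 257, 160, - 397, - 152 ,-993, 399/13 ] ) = [ - 994, - 993, - 494,-469, - 397, - 321, - 257, - 152,399/13 , 32 , 575/8,160 , 237,358,678,  876,914 ]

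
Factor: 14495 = 5^1*13^1 * 223^1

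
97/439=97/439 = 0.22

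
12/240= 1/20 = 0.05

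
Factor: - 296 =-2^3*37^1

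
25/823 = 25/823 = 0.03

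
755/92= 755/92 = 8.21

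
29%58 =29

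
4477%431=167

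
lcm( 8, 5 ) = 40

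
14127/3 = 4709 = 4709.00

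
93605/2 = 46802 + 1/2 = 46802.50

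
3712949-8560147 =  - 4847198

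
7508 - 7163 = 345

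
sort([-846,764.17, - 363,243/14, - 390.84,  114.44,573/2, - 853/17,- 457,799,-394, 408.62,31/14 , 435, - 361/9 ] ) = [ - 846, - 457, - 394,  -  390.84, - 363, - 853/17, - 361/9,  31/14,243/14, 114.44, 573/2,408.62,435 , 764.17, 799]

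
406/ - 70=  - 29/5 = - 5.80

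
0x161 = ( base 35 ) a3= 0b101100001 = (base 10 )353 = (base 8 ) 541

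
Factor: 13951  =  7^1 * 1993^1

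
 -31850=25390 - 57240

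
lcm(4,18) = 36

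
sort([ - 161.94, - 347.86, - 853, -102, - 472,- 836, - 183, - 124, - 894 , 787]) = [-894 ,  -  853,  -  836, - 472, - 347.86, - 183, - 161.94,  -  124, -102,  787]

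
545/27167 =545/27167=0.02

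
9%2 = 1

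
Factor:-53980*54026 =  - 2^3  *  5^1 * 7^1*17^1 *227^1*2699^1=- 2916323480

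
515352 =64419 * 8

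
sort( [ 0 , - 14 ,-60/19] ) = [ - 14, - 60/19,0 ] 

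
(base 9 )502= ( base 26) FH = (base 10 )407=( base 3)120002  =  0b110010111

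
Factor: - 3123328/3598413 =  - 2^7 * 3^(  -  1)*7^( - 3 )*269^(-1 ) * 1877^1 = - 240256/276801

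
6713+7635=14348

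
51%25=1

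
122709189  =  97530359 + 25178830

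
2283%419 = 188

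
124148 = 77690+46458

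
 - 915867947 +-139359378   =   - 1055227325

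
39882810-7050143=32832667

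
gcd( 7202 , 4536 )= 2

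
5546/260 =21 + 43/130 = 21.33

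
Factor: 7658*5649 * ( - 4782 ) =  - 206869520844=-2^2*3^2*7^2*269^1*547^1*797^1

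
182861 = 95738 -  - 87123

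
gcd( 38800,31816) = 776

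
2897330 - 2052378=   844952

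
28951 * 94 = 2721394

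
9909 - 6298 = 3611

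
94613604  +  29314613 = 123928217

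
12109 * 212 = 2567108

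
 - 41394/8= - 5175+3/4 = - 5174.25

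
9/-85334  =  -1 +85325/85334 = -0.00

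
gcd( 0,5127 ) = 5127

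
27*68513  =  1849851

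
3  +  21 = 24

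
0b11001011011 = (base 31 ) 1lf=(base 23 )31h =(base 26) 2af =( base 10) 1627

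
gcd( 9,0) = 9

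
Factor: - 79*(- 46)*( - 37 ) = -134458 = -  2^1*23^1*37^1*79^1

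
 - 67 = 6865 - 6932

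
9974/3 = 3324 + 2/3 = 3324.67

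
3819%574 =375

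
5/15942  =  5/15942 = 0.00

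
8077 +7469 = 15546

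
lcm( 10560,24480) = 538560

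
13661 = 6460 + 7201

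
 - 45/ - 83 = 45/83 = 0.54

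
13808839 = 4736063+9072776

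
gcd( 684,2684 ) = 4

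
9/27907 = 9/27907=0.00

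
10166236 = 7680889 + 2485347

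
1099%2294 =1099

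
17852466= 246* 72571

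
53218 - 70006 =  - 16788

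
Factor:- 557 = -557^1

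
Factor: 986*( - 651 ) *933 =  - 2^1*3^2*7^1*17^1 * 29^1*31^1*311^1 = - 598879638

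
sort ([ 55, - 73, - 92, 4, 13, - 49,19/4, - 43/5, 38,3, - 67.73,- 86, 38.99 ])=[ - 92, - 86,- 73, - 67.73, - 49, - 43/5, 3, 4, 19/4, 13,38, 38.99,  55]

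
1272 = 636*2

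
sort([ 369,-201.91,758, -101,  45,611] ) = [ - 201.91, - 101,45, 369,611, 758 ] 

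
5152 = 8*644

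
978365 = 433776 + 544589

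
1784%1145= 639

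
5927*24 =142248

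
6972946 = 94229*74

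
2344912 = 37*63376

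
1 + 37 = 38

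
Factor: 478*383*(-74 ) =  - 13547476 = - 2^2*37^1 * 239^1*383^1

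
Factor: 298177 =11^1*27107^1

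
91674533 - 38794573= 52879960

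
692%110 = 32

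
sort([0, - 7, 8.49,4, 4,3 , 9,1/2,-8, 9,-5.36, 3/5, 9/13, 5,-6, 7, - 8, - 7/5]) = [ - 8, - 8 ,  -  7,  -  6, - 5.36, - 7/5, 0,1/2, 3/5, 9/13, 3, 4, 4 , 5,  7 , 8.49, 9, 9] 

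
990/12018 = 165/2003 = 0.08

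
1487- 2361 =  - 874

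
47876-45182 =2694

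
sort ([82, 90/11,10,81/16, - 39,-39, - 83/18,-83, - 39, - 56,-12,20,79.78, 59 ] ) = [-83, - 56, - 39,-39,-39, - 12, - 83/18, 81/16, 90/11, 10,20,59, 79.78,82 ]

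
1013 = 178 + 835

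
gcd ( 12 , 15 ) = 3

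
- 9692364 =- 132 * 73427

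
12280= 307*40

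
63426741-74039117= - 10612376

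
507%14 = 3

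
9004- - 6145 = 15149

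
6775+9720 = 16495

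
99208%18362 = 7398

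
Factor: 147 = 3^1 * 7^2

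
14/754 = 7/377=0.02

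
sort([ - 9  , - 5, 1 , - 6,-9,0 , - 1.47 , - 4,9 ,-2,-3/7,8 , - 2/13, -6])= [ - 9 ,  -  9,-6,  -  6,  -  5, - 4 ,  -  2,-1.47,-3/7, - 2/13,0, 1,8,9]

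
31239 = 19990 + 11249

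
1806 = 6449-4643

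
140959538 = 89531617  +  51427921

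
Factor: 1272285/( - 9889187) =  - 3^2 * 5^1*7^1*  11^ (  -  1)*577^1*128431^(-1) = -181755/1412741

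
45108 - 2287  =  42821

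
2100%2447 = 2100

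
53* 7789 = 412817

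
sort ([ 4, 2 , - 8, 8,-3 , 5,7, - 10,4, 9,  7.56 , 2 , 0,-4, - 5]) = [ - 10,-8, - 5,-4, - 3, 0, 2, 2,4,  4,5,7,7.56, 8, 9]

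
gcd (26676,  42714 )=54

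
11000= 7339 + 3661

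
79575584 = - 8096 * ( - 9829 )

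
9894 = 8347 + 1547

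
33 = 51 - 18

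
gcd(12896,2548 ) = 52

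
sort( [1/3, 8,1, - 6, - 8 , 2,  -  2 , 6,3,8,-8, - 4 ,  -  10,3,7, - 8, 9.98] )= [ - 10, - 8, - 8 ,-8, - 6, - 4, -2,1/3, 1,2, 3,  3,6, 7,8,8, 9.98] 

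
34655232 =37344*928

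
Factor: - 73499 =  - 67^1* 1097^1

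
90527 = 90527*1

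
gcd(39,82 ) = 1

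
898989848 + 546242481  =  1445232329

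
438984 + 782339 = 1221323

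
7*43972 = 307804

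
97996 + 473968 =571964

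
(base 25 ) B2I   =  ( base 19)1048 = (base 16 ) 1B1F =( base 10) 6943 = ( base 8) 15437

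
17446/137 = 17446/137= 127.34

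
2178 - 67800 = - 65622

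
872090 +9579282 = 10451372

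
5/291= 5/291 = 0.02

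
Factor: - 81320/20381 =- 2^3*5^1*19^1*89^(-1)* 107^1*229^ (-1)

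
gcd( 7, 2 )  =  1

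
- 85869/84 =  - 1023 + 3/4=- 1022.25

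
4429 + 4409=8838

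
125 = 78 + 47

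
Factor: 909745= 5^1*53^1*3433^1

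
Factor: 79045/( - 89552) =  - 2^(-4)*5^1*29^( - 1 )*193^( - 1)*15809^1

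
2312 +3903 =6215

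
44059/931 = 47 + 302/931= 47.32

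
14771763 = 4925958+9845805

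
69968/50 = 1399 + 9/25 = 1399.36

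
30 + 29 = 59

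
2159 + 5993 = 8152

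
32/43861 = 32/43861 = 0.00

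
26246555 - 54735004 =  - 28488449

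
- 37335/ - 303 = 123 + 22/101 = 123.22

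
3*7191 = 21573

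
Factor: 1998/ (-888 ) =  - 2^( - 2 )*3^2 = -9/4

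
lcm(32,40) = 160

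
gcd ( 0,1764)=1764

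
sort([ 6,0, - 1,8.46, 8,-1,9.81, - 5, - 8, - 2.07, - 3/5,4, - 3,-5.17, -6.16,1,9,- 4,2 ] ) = [ - 8, -6.16, - 5.17, - 5, - 4 ,  -  3, - 2.07,-1, - 1, - 3/5, 0, 1,2,4,6, 8,8.46,9, 9.81]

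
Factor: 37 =37^1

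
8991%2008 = 959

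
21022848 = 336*62568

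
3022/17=177 +13/17= 177.76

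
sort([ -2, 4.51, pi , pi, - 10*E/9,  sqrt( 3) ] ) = [ -10*E/9, - 2,  sqrt(3), pi, pi,  4.51 ] 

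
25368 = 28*906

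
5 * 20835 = 104175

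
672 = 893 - 221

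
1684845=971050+713795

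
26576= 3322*8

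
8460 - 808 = 7652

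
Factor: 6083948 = 2^2*13^1*79^1*1481^1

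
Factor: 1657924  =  2^2*97^1*4273^1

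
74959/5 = 14991 + 4/5 = 14991.80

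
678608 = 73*9296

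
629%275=79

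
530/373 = 1 + 157/373=1.42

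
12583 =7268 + 5315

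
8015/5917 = 8015/5917 = 1.35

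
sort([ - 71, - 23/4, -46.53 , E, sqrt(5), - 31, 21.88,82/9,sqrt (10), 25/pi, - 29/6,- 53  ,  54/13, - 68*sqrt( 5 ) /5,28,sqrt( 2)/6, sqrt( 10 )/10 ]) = [ - 71, - 53 , - 46.53, - 31 , - 68*sqrt( 5)/5,  -  23/4, - 29/6,  sqrt(2) /6,sqrt( 10) /10, sqrt(5), E, sqrt( 10 ), 54/13,25/pi, 82/9,21.88, 28 ] 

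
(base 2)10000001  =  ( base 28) 4h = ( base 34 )3R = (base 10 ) 129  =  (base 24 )59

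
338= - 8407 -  - 8745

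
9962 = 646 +9316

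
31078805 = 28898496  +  2180309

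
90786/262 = 45393/131 = 346.51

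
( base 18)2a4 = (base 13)4c0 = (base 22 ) 1FI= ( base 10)832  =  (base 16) 340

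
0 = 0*4290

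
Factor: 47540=2^2 *5^1*2377^1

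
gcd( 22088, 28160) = 88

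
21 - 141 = -120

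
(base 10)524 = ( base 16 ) 20C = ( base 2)1000001100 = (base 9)642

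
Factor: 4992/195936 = 2^2* 157^ (  -  1) = 4/157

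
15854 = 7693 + 8161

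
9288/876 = 10 + 44/73 = 10.60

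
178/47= 178/47  =  3.79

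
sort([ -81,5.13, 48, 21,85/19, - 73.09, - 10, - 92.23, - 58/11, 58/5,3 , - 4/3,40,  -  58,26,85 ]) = [ - 92.23, - 81, - 73.09, - 58 , - 10, - 58/11,-4/3,3,85/19, 5.13, 58/5, 21, 26 , 40,48 , 85 ] 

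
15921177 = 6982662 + 8938515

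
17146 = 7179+9967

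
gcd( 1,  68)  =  1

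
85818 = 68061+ 17757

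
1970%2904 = 1970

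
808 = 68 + 740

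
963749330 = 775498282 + 188251048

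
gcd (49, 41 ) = 1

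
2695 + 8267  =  10962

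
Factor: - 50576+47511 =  - 3065 = - 5^1*613^1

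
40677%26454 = 14223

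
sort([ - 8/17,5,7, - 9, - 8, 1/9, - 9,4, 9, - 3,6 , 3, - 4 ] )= [ -9,  -  9, - 8, - 4, - 3,-8/17,1/9, 3, 4, 5, 6,7,9] 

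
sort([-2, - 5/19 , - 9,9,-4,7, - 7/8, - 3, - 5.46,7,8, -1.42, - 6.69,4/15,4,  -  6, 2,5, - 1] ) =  [  -  9 , -6.69  , - 6, - 5.46, -4,-3 , - 2, -1.42, - 1, - 7/8,-5/19,4/15,2, 4,5, 7,  7, 8,9]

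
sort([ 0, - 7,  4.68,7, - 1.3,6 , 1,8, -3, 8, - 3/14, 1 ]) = [ - 7, - 3, - 1.3,  -  3/14,0 , 1,1, 4.68,6, 7,8, 8]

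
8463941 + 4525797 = 12989738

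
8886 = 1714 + 7172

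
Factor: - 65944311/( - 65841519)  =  21947173^( - 1)*21981437^1 = 21981437/21947173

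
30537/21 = 10179/7 =1454.14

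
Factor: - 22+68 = 2^1*23^1 = 46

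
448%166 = 116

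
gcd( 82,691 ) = 1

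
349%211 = 138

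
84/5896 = 21/1474= 0.01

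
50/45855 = 10/9171 = 0.00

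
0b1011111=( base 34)2r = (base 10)95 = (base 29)38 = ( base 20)4F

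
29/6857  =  29/6857 = 0.00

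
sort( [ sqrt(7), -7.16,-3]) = [ - 7.16,-3, sqrt (7 )] 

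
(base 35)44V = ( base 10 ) 5071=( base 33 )4LM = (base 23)9DB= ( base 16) 13cf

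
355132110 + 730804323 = 1085936433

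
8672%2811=239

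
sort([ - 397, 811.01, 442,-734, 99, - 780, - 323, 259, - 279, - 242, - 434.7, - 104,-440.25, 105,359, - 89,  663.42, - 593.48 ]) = [ - 780  , - 734, - 593.48,-440.25, - 434.7,-397, - 323, - 279, - 242, - 104,-89, 99, 105, 259, 359, 442, 663.42,811.01 ]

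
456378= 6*76063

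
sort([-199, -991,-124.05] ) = [ - 991, - 199 , - 124.05]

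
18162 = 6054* 3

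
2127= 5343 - 3216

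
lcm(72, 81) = 648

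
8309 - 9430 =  - 1121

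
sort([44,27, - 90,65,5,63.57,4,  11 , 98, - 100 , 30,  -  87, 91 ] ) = [- 100, - 90, - 87, 4,  5,11,27,30 , 44,63.57, 65,91,98 ] 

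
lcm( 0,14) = 0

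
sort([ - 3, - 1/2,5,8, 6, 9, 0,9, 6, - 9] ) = [ - 9, - 3, - 1/2,0, 5,6,6,8,9,9 ]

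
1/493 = 1/493 = 0.00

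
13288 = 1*13288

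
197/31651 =197/31651 = 0.01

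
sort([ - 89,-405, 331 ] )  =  [ - 405, - 89,331] 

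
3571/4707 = 3571/4707  =  0.76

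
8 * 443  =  3544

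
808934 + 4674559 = 5483493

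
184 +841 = 1025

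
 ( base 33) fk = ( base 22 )119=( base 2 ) 1000000011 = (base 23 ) m9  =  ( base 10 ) 515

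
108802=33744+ 75058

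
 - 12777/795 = -17 + 246/265 = -  16.07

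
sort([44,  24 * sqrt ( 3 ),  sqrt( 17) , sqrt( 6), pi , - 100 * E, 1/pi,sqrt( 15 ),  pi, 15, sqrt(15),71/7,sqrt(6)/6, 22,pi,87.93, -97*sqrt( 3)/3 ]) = [ - 100*E , - 97*sqrt (3)/3 , 1/pi,sqrt( 6 ) /6,sqrt( 6), pi, pi,pi,sqrt( 15 ), sqrt( 15),sqrt(17 ), 71/7 , 15,  22,24*sqrt( 3 ),44,  87.93]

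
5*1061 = 5305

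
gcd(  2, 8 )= 2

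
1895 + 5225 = 7120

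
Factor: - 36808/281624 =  - 7^( - 1)*43^1*47^( - 1 ) = - 43/329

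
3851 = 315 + 3536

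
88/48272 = 11/6034 = 0.00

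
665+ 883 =1548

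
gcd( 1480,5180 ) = 740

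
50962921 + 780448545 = 831411466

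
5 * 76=380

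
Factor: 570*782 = 445740=2^2*3^1 * 5^1*17^1  *19^1*23^1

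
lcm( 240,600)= 1200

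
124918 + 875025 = 999943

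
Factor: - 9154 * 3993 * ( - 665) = 24307028130 = 2^1*3^1*5^1*7^1  *11^3 *19^1*23^1*199^1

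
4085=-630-  -  4715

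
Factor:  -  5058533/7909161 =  - 3^( - 1) *13^( - 1)*457^1*11069^1*202799^( -1)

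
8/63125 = 8/63125 = 0.00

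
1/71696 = 1/71696 = 0.00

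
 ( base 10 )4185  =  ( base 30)4JF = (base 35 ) 3EK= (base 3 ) 12202000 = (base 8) 10131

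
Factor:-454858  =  -2^1*467^1*487^1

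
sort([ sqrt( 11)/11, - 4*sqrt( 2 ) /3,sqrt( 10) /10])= [ - 4 * sqrt(2)/3 , sqrt( 11 ) /11,  sqrt(10)/10 ]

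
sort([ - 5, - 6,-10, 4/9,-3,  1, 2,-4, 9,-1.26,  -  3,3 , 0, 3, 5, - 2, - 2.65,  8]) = [ - 10, - 6, - 5,  -  4,-3,-3, - 2.65, - 2, - 1.26, 0, 4/9,1 , 2, 3, 3,5, 8,  9]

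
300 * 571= 171300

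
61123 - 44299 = 16824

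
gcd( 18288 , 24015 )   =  3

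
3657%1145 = 222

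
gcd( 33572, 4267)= 1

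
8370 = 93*90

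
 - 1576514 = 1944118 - 3520632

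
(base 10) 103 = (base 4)1213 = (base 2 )1100111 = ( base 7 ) 205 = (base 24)47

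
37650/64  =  18825/32 = 588.28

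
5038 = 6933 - 1895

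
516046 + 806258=1322304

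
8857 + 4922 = 13779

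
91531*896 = 82011776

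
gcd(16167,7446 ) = 51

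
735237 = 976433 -241196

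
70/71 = 70/71  =  0.99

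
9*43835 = 394515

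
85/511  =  85/511 = 0.17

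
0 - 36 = -36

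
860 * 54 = 46440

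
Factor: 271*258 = 69918 =2^1*3^1*43^1*271^1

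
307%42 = 13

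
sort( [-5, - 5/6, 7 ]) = [  -  5,-5/6,  7 ]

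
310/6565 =62/1313 = 0.05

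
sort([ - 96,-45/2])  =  [  -  96, - 45/2 ]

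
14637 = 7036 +7601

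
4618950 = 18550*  249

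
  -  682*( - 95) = 64790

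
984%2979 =984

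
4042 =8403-4361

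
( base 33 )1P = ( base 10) 58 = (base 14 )42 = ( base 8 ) 72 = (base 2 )111010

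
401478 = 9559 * 42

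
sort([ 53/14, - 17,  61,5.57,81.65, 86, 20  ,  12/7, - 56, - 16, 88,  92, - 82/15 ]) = [  -  56, - 17, - 16, - 82/15,12/7, 53/14,  5.57, 20,61,81.65,  86,88,92] 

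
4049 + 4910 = 8959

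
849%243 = 120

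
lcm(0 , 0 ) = 0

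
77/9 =8+5/9 = 8.56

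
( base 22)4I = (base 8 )152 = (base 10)106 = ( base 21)51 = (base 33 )37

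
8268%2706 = 150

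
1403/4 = 1403/4 = 350.75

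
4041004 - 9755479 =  - 5714475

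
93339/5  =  93339/5 = 18667.80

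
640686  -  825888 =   -  185202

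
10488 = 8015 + 2473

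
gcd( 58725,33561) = 27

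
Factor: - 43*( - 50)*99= 212850 = 2^1*3^2*5^2*11^1*43^1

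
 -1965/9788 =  - 1+7823/9788=-0.20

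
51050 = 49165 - -1885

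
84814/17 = 4989 + 1/17 = 4989.06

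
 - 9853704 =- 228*43218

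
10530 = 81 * 130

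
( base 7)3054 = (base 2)10000101100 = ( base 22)24C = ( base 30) 15I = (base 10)1068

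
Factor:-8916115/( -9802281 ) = 3^( -1 )*5^1*13^1*229^1*599^1*3267427^( - 1 ) 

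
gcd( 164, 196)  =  4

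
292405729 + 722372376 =1014778105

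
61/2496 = 61/2496 = 0.02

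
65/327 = 65/327 = 0.20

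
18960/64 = 296 + 1/4 =296.25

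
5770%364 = 310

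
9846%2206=1022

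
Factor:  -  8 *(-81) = 648 =2^3*3^4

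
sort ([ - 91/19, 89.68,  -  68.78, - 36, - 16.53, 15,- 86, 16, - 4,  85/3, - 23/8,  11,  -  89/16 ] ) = [ - 86, - 68.78, - 36,  -  16.53, - 89/16, - 91/19, - 4, - 23/8,11,15,16,85/3, 89.68 ]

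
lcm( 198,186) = 6138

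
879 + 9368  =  10247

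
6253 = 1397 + 4856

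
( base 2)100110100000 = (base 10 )2464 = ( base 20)634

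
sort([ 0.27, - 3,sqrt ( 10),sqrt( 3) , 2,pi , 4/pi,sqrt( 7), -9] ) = [ - 9, - 3,  0.27,4/pi, sqrt (3),  2,sqrt(7)  ,  pi, sqrt( 10) ] 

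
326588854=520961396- 194372542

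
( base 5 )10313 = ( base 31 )MQ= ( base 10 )708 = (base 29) oc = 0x2C4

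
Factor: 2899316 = 2^2*7^1 * 17^1 * 6091^1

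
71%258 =71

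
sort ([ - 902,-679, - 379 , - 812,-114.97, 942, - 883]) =[ - 902,  -  883, - 812, - 679, - 379, - 114.97,942] 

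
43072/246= 21536/123 = 175.09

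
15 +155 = 170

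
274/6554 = 137/3277 = 0.04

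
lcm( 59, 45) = 2655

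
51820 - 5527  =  46293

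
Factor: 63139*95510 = 2^1*5^1*103^1*613^1*9551^1 = 6030405890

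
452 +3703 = 4155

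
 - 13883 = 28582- 42465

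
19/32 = 19/32 = 0.59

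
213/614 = 213/614 = 0.35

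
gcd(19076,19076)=19076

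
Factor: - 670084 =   -  2^2*167521^1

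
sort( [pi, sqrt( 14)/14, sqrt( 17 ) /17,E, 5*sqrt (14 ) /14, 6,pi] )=[sqrt( 17)/17,sqrt( 14 ) /14,5 * sqrt(14)/14,E,pi , pi,6]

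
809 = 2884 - 2075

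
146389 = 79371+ 67018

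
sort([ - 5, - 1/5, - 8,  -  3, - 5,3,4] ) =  [ - 8,-5, - 5, - 3, - 1/5, 3 , 4]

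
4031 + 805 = 4836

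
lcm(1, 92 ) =92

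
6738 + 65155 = 71893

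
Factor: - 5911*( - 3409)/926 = 2^( - 1) * 7^1 * 23^1* 257^1*463^( - 1 ) * 487^1 = 20150599/926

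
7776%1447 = 541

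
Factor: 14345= 5^1 * 19^1*151^1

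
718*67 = 48106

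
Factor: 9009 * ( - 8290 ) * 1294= - 2^2*3^2 * 5^1*7^1*11^1*13^1*647^1 * 829^1= - 96641885340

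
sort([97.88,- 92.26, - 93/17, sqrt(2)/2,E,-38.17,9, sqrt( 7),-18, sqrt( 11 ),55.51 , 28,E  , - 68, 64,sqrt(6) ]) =[ - 92.26 , - 68, - 38.17, - 18, - 93/17,sqrt( 2)/2, sqrt( 6), sqrt(7), E,E,  sqrt(11 ) , 9,28,  55.51 , 64, 97.88] 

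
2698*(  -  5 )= - 13490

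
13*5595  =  72735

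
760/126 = 380/63 = 6.03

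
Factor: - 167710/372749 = -310/689 = - 2^1*5^1*13^( - 1)*31^1*53^ (-1 )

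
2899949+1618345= 4518294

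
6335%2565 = 1205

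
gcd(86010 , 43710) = 1410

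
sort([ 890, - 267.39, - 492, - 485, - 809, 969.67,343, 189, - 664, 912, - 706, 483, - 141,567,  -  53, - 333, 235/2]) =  [  -  809,-706,  -  664, - 492, - 485,-333,  -  267.39, - 141, - 53, 235/2,189,343, 483,567,890,912, 969.67]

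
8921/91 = 8921/91 = 98.03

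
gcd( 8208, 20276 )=4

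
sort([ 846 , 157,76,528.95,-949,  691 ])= [-949 , 76, 157,528.95,691, 846 ] 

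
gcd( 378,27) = 27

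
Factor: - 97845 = - 3^1 * 5^1*11^1*593^1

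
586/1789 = 586/1789= 0.33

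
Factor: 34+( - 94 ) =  - 60 = - 2^2*3^1*5^1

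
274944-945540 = -670596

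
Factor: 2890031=2890031^1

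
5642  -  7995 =-2353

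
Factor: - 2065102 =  - 2^1*13^1*79427^1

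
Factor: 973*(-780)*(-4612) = 3500231280=2^4*3^1 * 5^1* 7^1*13^1 * 139^1*1153^1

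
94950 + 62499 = 157449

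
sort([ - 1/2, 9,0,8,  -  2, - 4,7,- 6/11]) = [ - 4, - 2, - 6/11, - 1/2,0,7,8,9]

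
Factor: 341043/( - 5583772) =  - 2^( - 2)*3^1*79^1*1439^1*1395943^(  -  1 ) 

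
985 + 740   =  1725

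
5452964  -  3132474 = 2320490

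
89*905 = 80545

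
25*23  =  575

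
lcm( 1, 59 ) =59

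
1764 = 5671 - 3907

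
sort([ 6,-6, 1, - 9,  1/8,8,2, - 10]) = [ - 10, - 9, - 6, 1/8, 1,2,6, 8]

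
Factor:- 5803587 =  - 3^2*644843^1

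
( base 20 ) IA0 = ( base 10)7400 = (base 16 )1ce8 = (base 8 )16350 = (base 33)6Q8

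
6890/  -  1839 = - 4 + 466/1839= - 3.75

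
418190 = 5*83638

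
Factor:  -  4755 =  - 3^1*5^1 * 317^1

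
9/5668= 9/5668=0.00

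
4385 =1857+2528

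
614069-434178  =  179891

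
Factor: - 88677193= - 11^1*613^1*13151^1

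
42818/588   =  21409/294 = 72.82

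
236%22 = 16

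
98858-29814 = 69044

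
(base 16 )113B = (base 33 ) 41M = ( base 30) 4r1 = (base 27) 61a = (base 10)4411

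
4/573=4/573 = 0.01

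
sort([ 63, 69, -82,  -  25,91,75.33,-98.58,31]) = [ - 98.58,  -  82, - 25,31,63,  69,  75.33,91]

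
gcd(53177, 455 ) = 1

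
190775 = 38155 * 5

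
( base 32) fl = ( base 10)501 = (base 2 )111110101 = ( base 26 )J7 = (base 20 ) 151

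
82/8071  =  82/8071 = 0.01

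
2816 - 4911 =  - 2095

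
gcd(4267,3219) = 1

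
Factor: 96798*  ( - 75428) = - 2^3*3^1*13^1 * 17^1* 73^1*109^1*173^1= -  7301279544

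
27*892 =24084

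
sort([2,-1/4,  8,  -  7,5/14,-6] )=[ - 7,-6, - 1/4, 5/14,2 , 8] 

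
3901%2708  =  1193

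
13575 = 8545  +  5030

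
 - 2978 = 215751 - 218729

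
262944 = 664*396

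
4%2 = 0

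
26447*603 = 15947541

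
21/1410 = 7/470 = 0.01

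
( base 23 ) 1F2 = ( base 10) 876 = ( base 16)36C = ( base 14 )468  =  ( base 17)309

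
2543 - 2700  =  -157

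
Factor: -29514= -2^1*3^1*4919^1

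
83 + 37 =120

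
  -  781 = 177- 958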